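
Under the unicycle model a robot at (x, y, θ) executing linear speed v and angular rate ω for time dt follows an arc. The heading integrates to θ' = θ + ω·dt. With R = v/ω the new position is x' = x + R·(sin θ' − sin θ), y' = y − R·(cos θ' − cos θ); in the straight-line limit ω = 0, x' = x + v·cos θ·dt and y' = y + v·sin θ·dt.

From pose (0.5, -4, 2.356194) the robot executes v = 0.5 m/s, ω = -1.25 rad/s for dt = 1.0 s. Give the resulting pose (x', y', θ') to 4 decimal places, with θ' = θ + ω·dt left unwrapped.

(0.4252, -3.5379, 1.1062)

θ' = 2.3562 + -1.25·1.0 = 1.1062
R = v/ω = 0.5/-1.25 = -0.4000
x' = 0.5 + -0.4000·(sin 1.1062 − sin 2.3562) = 0.4252
y' = -4 − -0.4000·(cos 1.1062 − cos 2.3562) = -3.5379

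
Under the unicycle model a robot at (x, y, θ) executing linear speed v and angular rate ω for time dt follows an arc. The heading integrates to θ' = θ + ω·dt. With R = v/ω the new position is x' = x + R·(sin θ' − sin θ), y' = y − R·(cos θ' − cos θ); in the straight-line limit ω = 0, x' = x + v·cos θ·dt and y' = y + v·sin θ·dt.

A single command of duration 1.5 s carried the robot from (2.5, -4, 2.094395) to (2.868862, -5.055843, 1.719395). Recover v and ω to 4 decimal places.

Δθ = 1.719395 − 2.094395 = -0.375000
ω = Δθ/dt = -0.375000/1.5 = -0.2500
R = −Δy/(cos θ' − cos θ) = 3.0000
v = R·ω = 3.0000·-0.2500 = -0.7500

v = -0.7500, ω = -0.2500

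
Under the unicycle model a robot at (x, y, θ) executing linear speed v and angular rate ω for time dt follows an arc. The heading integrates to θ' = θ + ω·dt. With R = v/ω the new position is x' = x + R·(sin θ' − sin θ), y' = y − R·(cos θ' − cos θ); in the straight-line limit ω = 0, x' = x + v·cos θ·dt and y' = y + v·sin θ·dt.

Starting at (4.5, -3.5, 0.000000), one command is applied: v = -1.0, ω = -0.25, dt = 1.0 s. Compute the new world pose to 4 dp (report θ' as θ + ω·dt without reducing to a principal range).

(3.5104, -3.3756, -0.2500)

θ' = 0.0000 + -0.25·1.0 = -0.2500
R = v/ω = -1.0/-0.25 = 4.0000
x' = 4.5 + 4.0000·(sin -0.2500 − sin 0.0000) = 3.5104
y' = -3.5 − 4.0000·(cos -0.2500 − cos 0.0000) = -3.3756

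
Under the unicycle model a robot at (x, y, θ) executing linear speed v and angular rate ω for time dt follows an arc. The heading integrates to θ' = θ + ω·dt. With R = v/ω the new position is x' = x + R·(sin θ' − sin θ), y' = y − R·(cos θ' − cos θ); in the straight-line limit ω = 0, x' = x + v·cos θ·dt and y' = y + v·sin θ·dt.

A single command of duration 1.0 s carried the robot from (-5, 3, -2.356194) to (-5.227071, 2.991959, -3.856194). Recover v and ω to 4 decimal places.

Δθ = -3.856194 − -2.356194 = -1.500000
ω = Δθ/dt = -1.500000/1.0 = -1.5000
R = Δx/(sin θ' − sin θ) = -0.1667
v = R·ω = -0.1667·-1.5000 = 0.2500

v = 0.2500, ω = -1.5000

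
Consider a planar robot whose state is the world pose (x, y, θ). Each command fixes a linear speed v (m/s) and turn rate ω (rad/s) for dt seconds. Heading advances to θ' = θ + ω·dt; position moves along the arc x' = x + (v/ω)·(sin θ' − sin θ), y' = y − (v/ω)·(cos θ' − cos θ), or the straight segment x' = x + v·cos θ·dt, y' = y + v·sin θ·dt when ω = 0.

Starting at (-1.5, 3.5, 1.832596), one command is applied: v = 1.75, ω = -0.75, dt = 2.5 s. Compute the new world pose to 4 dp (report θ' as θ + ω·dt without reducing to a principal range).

(0.8527, 6.4351, -0.0424)

θ' = 1.8326 + -0.75·2.5 = -0.0424
R = v/ω = 1.75/-0.75 = -2.3333
x' = -1.5 + -2.3333·(sin -0.0424 − sin 1.8326) = 0.8527
y' = 3.5 − -2.3333·(cos -0.0424 − cos 1.8326) = 6.4351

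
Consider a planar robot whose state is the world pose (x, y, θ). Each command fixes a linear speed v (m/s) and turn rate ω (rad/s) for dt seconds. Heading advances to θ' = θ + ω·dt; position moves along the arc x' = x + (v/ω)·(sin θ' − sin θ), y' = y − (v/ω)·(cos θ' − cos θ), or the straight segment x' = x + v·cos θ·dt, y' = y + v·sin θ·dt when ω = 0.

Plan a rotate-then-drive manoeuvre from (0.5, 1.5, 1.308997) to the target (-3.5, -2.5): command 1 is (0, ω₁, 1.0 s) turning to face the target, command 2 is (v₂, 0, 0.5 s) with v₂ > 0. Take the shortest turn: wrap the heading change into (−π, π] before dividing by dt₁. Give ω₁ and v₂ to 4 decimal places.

ω₁ = 2.6180, v₂ = 11.3137

heading to target = atan2(-2.5−1.5, -3.5−0.5) = -2.3562
Δθ = wrap(-2.3562 − 1.3090) = 2.6180; ω₁ = Δθ/dt₁ = 2.6180
distance = √((-3.5−0.5)² + (-2.5−1.5)²) = 5.6569; v₂ = distance/dt₂ = 11.3137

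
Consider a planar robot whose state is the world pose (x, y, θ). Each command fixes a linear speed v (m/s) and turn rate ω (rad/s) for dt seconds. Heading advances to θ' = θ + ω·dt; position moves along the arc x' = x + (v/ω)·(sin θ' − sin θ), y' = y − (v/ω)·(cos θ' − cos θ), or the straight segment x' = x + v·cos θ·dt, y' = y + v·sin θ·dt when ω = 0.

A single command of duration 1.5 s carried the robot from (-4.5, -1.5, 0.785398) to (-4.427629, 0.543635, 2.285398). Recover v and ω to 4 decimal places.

Δθ = 2.285398 − 0.785398 = 1.500000
ω = Δθ/dt = 1.500000/1.5 = 1.0000
R = −Δy/(cos θ' − cos θ) = 1.5000
v = R·ω = 1.5000·1.0000 = 1.5000

v = 1.5000, ω = 1.0000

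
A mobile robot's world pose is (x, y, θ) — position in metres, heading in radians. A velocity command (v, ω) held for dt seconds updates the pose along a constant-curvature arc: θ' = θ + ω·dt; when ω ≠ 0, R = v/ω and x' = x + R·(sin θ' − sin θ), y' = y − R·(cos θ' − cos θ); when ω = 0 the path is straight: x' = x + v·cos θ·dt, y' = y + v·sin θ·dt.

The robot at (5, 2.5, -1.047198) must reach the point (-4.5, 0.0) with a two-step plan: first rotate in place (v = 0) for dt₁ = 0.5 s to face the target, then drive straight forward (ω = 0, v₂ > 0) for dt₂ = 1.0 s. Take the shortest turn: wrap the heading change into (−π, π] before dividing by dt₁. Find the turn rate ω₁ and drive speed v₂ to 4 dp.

heading to target = atan2(0−2.5, -4.5−5) = -2.8843
Δθ = wrap(-2.8843 − -1.0472) = -1.8371; ω₁ = Δθ/dt₁ = -3.6741
distance = √((-4.5−5)² + (0−2.5)²) = 9.8234; v₂ = distance/dt₂ = 9.8234

ω₁ = -3.6741, v₂ = 9.8234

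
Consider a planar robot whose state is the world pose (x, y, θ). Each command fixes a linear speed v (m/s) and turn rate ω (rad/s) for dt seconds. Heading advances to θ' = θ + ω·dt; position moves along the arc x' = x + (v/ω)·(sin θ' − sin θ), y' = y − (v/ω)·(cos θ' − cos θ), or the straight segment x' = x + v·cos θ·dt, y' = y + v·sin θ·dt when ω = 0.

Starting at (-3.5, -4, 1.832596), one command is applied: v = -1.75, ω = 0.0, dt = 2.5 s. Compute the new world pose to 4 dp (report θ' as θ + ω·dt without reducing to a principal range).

(-2.3677, -8.2259, 1.8326)

θ' = 1.8326 + 0.0·2.5 = 1.8326
ω = 0 → straight: x' = -3.5 + -1.75·cos(1.8326)·2.5 = -2.3677
y' = -4 + -1.75·sin(1.8326)·2.5 = -8.2259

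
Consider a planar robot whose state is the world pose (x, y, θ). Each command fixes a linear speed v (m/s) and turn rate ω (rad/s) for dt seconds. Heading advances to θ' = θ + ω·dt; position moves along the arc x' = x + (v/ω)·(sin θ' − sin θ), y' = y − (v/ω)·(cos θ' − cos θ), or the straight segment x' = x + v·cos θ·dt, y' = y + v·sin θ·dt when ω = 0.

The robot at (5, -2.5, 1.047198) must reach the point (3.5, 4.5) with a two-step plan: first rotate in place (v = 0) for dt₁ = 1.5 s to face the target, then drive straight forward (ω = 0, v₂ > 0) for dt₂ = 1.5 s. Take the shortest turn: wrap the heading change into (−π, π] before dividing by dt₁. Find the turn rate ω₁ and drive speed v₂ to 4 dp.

heading to target = atan2(4.5−-2.5, 3.5−5) = 1.7819
Δθ = wrap(1.7819 − 1.0472) = 0.7347; ω₁ = Δθ/dt₁ = 0.4898
distance = √((3.5−5)² + (4.5−-2.5)²) = 7.1589; v₂ = distance/dt₂ = 4.7726

ω₁ = 0.4898, v₂ = 4.7726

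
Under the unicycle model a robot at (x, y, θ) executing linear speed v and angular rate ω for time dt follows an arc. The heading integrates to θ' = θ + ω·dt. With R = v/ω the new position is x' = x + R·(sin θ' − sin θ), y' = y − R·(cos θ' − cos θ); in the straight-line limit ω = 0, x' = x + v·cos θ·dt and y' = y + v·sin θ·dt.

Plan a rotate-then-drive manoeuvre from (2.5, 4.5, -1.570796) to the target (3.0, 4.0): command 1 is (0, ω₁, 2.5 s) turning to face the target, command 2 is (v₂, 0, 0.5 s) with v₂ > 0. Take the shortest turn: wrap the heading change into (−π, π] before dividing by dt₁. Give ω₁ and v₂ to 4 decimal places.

heading to target = atan2(4−4.5, 3−2.5) = -0.7854
Δθ = wrap(-0.7854 − -1.5708) = 0.7854; ω₁ = Δθ/dt₁ = 0.3142
distance = √((3−2.5)² + (4−4.5)²) = 0.7071; v₂ = distance/dt₂ = 1.4142

ω₁ = 0.3142, v₂ = 1.4142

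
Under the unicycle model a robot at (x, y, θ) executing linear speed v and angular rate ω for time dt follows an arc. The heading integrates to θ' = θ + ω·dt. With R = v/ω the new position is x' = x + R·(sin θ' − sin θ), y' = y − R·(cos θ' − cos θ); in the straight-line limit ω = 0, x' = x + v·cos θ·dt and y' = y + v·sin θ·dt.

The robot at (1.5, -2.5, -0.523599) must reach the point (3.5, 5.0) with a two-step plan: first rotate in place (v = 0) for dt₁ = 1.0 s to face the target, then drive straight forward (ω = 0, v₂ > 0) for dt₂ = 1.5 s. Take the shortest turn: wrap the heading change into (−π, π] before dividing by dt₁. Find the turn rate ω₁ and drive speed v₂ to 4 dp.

ω₁ = 1.8338, v₂ = 5.1747

heading to target = atan2(5−-2.5, 3.5−1.5) = 1.3102
Δθ = wrap(1.3102 − -0.5236) = 1.8338; ω₁ = Δθ/dt₁ = 1.8338
distance = √((3.5−1.5)² + (5−-2.5)²) = 7.7621; v₂ = distance/dt₂ = 5.1747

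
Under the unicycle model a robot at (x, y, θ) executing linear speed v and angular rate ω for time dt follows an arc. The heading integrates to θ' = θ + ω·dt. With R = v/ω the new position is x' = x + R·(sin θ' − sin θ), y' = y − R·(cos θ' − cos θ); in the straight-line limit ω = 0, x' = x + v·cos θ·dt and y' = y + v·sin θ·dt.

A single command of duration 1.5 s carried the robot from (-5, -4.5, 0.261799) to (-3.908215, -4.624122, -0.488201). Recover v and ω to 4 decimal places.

v = 0.7500, ω = -0.5000

Δθ = -0.488201 − 0.261799 = -0.750000
ω = Δθ/dt = -0.750000/1.5 = -0.5000
R = Δx/(sin θ' − sin θ) = -1.5000
v = R·ω = -1.5000·-0.5000 = 0.7500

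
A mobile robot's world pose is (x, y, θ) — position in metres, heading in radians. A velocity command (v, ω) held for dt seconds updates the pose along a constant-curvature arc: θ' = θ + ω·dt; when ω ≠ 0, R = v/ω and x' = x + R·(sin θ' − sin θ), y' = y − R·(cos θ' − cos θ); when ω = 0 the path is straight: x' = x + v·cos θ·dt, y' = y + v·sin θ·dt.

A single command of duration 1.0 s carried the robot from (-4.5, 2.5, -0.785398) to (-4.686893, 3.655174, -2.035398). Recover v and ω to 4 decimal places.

v = -1.2500, ω = -1.2500

Δθ = -2.035398 − -0.785398 = -1.250000
ω = Δθ/dt = -1.250000/1.0 = -1.2500
R = −Δy/(cos θ' − cos θ) = 1.0000
v = R·ω = 1.0000·-1.2500 = -1.2500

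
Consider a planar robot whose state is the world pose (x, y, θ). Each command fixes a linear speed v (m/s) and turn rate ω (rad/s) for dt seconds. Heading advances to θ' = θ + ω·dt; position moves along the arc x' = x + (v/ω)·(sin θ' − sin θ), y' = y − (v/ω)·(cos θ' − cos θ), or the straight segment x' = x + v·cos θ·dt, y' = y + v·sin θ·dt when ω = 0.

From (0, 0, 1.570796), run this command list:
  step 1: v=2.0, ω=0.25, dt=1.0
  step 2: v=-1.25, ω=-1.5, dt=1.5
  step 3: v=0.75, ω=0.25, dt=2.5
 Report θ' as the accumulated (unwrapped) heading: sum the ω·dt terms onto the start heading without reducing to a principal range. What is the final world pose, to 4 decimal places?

step 1: θ'=1.8208 (R=8.0000) → pose (-0.2487, 1.9792, 1.8208)
step 2: θ'=-0.4292 (R=0.8333) → pose (-1.4029, 1.0153, -0.4292)
step 3: θ'=0.1958 (R=3.0000) → pose (0.4292, 0.8005, 0.1958)

(0.4292, 0.8005, 0.1958)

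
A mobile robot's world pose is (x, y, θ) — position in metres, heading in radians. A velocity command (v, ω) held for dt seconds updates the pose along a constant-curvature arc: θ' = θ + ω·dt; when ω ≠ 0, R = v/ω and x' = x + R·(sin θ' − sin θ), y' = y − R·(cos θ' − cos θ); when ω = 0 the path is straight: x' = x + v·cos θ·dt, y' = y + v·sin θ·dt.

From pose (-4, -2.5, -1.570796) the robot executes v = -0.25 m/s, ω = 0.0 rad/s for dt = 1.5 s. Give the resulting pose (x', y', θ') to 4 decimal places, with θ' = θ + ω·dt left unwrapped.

θ' = -1.5708 + 0.0·1.5 = -1.5708
ω = 0 → straight: x' = -4 + -0.25·cos(-1.5708)·1.5 = -4.0000
y' = -2.5 + -0.25·sin(-1.5708)·1.5 = -2.1250

(-4.0000, -2.1250, -1.5708)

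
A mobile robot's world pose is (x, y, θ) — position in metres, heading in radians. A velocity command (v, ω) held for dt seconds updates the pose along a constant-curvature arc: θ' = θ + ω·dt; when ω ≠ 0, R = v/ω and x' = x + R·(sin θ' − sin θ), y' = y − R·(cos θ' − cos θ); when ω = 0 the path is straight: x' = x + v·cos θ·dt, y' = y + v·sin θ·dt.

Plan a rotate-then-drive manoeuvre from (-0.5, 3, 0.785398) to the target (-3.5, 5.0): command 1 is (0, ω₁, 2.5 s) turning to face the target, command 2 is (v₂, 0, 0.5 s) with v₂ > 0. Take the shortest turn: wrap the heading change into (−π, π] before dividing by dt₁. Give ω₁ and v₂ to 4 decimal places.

ω₁ = 0.7073, v₂ = 7.2111

heading to target = atan2(5−3, -3.5−-0.5) = 2.5536
Δθ = wrap(2.5536 − 0.7854) = 1.7682; ω₁ = Δθ/dt₁ = 0.7073
distance = √((-3.5−-0.5)² + (5−3)²) = 3.6056; v₂ = distance/dt₂ = 7.2111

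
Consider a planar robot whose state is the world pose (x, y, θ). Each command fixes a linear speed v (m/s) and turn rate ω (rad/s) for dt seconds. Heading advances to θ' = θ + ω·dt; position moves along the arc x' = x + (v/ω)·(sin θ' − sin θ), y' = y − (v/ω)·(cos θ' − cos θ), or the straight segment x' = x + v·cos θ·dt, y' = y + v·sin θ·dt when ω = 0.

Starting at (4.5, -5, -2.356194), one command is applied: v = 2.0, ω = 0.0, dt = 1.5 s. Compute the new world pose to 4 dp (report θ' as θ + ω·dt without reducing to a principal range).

(2.3787, -7.1213, -2.3562)

θ' = -2.3562 + 0.0·1.5 = -2.3562
ω = 0 → straight: x' = 4.5 + 2.0·cos(-2.3562)·1.5 = 2.3787
y' = -5 + 2.0·sin(-2.3562)·1.5 = -7.1213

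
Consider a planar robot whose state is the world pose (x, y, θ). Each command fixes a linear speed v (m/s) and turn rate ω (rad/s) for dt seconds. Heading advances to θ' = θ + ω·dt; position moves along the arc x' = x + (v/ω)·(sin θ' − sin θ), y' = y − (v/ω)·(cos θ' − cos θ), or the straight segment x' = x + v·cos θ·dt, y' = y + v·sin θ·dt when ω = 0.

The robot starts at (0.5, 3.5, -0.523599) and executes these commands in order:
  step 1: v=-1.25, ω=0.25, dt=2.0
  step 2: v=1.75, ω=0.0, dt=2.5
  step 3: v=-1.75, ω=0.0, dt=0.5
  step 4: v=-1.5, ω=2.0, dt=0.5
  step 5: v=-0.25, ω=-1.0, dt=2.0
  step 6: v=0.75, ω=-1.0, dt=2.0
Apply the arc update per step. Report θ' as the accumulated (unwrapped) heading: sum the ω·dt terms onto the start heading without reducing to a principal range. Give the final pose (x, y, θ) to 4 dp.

(0.0051, 2.6310, -3.0236)

step 1: θ'=-0.0236 (R=-5.0000) → pose (-1.8820, 4.1685, -0.0236)
step 2: θ'=-0.0236 (straight) → pose (2.4918, 4.0652, -0.0236)
step 3: θ'=-0.0236 (straight) → pose (1.6170, 4.0859, -0.0236)
step 4: θ'=0.9764 (R=-0.7500) → pose (0.9779, 3.7561, 0.9764)
step 5: θ'=-1.0236 (R=0.2500) → pose (0.5573, 3.7660, -1.0236)
step 6: θ'=-3.0236 (R=-0.7500) → pose (0.0051, 2.6310, -3.0236)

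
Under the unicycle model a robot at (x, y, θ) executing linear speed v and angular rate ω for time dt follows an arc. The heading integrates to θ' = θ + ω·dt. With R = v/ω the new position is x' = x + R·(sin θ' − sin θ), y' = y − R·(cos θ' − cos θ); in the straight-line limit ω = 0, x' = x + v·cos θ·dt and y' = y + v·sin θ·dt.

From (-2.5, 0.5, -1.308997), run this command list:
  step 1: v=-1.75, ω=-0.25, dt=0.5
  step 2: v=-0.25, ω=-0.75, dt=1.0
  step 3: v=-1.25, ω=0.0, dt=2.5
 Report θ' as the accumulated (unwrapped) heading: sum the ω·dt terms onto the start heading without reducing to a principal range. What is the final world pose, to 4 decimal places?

(-0.8171, 4.1501, -2.1840)

step 1: θ'=-1.4340 (R=7.0000) → pose (-2.6731, 1.3571, -1.4340)
step 2: θ'=-2.1840 (R=0.3333) → pose (-2.6155, 1.5944, -2.1840)
step 3: θ'=-2.1840 (straight) → pose (-0.8171, 4.1501, -2.1840)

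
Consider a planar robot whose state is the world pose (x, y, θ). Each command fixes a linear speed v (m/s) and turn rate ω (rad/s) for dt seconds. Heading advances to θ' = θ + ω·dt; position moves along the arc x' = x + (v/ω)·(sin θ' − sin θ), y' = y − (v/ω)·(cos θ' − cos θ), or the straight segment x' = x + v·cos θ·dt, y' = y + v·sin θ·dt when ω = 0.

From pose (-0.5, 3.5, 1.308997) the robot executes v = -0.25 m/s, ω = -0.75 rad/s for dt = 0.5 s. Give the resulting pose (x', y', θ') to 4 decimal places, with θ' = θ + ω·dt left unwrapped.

(-0.5540, 3.3881, 0.9340)

θ' = 1.3090 + -0.75·0.5 = 0.9340
R = v/ω = -0.25/-0.75 = 0.3333
x' = -0.5 + 0.3333·(sin 0.9340 − sin 1.3090) = -0.5540
y' = 3.5 − 0.3333·(cos 0.9340 − cos 1.3090) = 3.3881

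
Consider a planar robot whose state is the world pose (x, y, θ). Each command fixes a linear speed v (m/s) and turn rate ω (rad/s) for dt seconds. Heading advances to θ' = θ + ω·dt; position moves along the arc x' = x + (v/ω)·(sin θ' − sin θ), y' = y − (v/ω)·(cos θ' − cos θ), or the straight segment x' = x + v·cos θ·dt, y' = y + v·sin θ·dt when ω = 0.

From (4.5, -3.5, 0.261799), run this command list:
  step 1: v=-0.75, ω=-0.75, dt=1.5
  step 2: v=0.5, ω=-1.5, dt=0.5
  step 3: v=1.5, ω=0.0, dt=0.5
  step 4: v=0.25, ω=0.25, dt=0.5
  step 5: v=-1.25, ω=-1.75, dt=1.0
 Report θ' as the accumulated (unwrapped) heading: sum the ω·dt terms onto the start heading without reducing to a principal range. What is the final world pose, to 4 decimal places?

(4.3124, -3.5192, -3.2382)

step 1: θ'=-0.8632 (R=1.0000) → pose (3.4813, -3.1841, -0.8632)
step 2: θ'=-1.6132 (R=-0.3333) → pose (3.5610, -3.4149, -1.6132)
step 3: θ'=-1.6132 (straight) → pose (3.5292, -4.1642, -1.6132)
step 4: θ'=-1.4882 (R=1.0000) → pose (3.5317, -4.2891, -1.4882)
step 5: θ'=-3.2382 (R=0.7143) → pose (4.3124, -3.5192, -3.2382)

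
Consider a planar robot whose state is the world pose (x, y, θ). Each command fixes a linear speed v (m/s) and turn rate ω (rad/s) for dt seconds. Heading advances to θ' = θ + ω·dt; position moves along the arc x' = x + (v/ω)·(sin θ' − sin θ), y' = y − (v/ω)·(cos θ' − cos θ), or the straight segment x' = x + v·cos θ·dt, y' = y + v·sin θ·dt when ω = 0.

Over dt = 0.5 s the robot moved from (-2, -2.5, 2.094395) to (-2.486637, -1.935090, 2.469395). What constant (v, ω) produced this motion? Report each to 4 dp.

Δθ = 2.469395 − 2.094395 = 0.375000
ω = Δθ/dt = 0.375000/0.5 = 0.7500
R = −Δy/(cos θ' − cos θ) = 2.0000
v = R·ω = 2.0000·0.7500 = 1.5000

v = 1.5000, ω = 0.7500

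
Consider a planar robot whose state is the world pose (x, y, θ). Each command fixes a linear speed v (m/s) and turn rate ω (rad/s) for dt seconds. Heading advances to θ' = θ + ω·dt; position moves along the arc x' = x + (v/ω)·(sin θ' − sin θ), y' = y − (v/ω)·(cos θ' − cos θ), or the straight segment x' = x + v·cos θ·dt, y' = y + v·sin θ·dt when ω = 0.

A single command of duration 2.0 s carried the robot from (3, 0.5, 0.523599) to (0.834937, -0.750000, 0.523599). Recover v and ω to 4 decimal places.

Δθ = 0.523599 − 0.523599 = 0.000000
ω = Δθ/dt = 0.000000/2.0 = 0.0000
ω = 0 → v = (Δx·cos θ + Δy·sin θ)/dt = -1.2500

v = -1.2500, ω = 0.0000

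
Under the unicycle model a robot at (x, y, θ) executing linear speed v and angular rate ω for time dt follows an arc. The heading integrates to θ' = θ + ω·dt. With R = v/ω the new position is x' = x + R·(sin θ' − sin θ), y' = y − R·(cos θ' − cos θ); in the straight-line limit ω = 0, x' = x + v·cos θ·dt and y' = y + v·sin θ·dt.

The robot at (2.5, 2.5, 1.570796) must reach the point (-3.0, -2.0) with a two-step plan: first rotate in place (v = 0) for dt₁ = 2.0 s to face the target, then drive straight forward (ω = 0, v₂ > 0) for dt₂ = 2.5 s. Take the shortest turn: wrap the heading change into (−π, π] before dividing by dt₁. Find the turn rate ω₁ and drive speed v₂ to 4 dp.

heading to target = atan2(-2−2.5, -3−2.5) = -2.4559
Δθ = wrap(-2.4559 − 1.5708) = 2.2565; ω₁ = Δθ/dt₁ = 1.1283
distance = √((-3−2.5)² + (-2−2.5)²) = 7.1063; v₂ = distance/dt₂ = 2.8425

ω₁ = 1.1283, v₂ = 2.8425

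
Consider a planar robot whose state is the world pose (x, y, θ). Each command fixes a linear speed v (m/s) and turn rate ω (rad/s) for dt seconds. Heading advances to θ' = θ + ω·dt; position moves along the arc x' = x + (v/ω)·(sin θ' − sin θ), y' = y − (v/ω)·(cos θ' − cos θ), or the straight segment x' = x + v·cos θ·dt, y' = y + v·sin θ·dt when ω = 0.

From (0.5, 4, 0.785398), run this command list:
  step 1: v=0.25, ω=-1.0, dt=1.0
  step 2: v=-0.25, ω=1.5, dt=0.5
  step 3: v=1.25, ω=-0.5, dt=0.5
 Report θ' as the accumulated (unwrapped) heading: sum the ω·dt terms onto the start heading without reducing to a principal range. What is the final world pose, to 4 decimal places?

step 1: θ'=-0.2146 (R=-0.2500) → pose (0.7300, 4.0675, -0.2146)
step 2: θ'=0.5354 (R=-0.1667) → pose (0.6095, 4.0480, 0.5354)
step 3: θ'=0.2854 (R=-2.5000) → pose (1.1811, 4.2967, 0.2854)

(1.1811, 4.2967, 0.2854)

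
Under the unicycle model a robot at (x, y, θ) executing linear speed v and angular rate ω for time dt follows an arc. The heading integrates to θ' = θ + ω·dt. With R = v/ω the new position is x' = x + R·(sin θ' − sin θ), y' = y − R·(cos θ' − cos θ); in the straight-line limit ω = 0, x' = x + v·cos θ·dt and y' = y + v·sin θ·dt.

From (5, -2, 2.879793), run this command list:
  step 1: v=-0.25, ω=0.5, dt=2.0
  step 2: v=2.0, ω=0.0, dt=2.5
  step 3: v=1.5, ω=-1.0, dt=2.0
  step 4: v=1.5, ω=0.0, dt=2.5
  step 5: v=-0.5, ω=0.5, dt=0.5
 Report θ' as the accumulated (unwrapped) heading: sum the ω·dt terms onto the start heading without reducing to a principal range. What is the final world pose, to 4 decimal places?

step 1: θ'=3.8798 (R=-0.5000) → pose (5.4659, -1.8869, 3.8798)
step 2: θ'=3.8798 (straight) → pose (1.7675, -5.2517, 3.8798)
step 3: θ'=1.8798 (R=-1.5000) → pose (-0.6709, -4.5983, 1.8798)
step 4: θ'=1.8798 (straight) → pose (-1.8113, -1.0259, 1.8798)
step 5: θ'=2.1298 (R=-1.0000) → pose (-1.7064, -1.2521, 2.1298)

(-1.7064, -1.2521, 2.1298)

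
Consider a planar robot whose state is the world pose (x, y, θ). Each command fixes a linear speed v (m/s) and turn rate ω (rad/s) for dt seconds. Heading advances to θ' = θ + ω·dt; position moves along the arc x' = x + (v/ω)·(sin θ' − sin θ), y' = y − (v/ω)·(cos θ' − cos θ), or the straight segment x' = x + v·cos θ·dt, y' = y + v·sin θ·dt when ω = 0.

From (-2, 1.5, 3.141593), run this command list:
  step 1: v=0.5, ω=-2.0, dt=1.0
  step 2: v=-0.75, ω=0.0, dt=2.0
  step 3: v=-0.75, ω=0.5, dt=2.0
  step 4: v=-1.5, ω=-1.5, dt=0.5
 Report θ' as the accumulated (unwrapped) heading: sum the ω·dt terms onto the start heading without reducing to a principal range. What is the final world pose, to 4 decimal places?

step 1: θ'=1.1416 (R=-0.2500) → pose (-2.2273, 1.8540, 1.1416)
step 2: θ'=1.1416 (straight) → pose (-2.8515, 0.4901, 1.1416)
step 3: θ'=2.1416 (R=-1.5000) → pose (-2.7498, -0.9446, 2.1416)
step 4: θ'=1.3916 (R=1.0000) → pose (-2.6073, -1.6631, 1.3916)

(-2.6073, -1.6631, 1.3916)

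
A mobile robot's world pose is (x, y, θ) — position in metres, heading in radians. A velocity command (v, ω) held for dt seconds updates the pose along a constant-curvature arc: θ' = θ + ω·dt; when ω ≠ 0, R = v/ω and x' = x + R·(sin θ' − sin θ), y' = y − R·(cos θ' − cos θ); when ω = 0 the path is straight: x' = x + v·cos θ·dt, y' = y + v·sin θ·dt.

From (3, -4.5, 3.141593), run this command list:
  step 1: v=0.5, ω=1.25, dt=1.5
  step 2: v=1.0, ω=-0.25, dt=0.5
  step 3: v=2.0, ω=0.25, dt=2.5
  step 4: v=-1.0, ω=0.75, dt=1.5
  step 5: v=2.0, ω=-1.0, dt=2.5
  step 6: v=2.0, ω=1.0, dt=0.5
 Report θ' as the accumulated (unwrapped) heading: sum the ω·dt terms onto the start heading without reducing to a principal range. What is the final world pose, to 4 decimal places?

step 1: θ'=5.0166 (R=0.4000) → pose (2.6184, -5.0198, 5.0166)
step 2: θ'=4.8916 (R=-4.0000) → pose (2.7380, -5.5050, 4.8916)
step 3: θ'=5.5166 (R=8.0000) → pose (5.0604, -9.8412, 5.5166)
step 4: θ'=6.6416 (R=-1.3333) → pose (3.6678, -9.5530, 6.6416)
step 5: θ'=4.1416 (R=-2.0000) → pose (6.0523, -12.5065, 4.1416)
step 6: θ'=4.6416 (R=2.0000) → pose (5.7402, -13.4456, 4.6416)

(5.7402, -13.4456, 4.6416)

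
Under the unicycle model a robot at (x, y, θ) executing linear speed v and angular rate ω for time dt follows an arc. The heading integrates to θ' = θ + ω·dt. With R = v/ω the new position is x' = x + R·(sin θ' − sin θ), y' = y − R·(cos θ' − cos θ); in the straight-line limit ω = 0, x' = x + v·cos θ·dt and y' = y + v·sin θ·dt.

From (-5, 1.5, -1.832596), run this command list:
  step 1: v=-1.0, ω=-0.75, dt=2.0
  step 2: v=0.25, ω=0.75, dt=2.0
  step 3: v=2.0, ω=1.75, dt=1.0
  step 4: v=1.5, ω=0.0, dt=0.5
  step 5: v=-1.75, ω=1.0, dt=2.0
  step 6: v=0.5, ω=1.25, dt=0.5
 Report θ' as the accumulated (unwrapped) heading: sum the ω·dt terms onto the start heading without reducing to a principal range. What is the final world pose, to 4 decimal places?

step 1: θ'=-3.3326 (R=1.3333) → pose (-3.4590, 2.4640, -3.3326)
step 2: θ'=-1.8326 (R=0.3333) → pose (-3.8442, 2.2230, -1.8326)
step 3: θ'=-0.0826 (R=1.1429) → pose (-2.8346, 0.7882, -0.0826)
step 4: θ'=-0.0826 (straight) → pose (-2.0872, 0.7264, -0.0826)
step 5: θ'=1.9174 (R=-1.7500) → pose (-3.8775, -1.6122, 1.9174)
step 6: θ'=2.5424 (R=0.4000) → pose (-4.0281, -1.4177, 2.5424)

(-4.0281, -1.4177, 2.5424)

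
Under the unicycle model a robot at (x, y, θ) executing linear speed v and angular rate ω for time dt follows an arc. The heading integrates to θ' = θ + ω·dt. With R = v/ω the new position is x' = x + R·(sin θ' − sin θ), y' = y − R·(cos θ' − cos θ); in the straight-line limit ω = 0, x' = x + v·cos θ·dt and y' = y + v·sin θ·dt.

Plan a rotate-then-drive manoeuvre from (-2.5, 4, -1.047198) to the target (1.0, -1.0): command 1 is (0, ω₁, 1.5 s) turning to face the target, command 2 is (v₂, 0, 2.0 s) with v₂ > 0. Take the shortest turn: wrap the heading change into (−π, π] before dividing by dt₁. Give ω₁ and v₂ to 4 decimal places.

ω₁ = 0.0581, v₂ = 3.0516

heading to target = atan2(-1−4, 1−-2.5) = -0.9601
Δθ = wrap(-0.9601 − -1.0472) = 0.0871; ω₁ = Δθ/dt₁ = 0.0581
distance = √((1−-2.5)² + (-1−4)²) = 6.1033; v₂ = distance/dt₂ = 3.0516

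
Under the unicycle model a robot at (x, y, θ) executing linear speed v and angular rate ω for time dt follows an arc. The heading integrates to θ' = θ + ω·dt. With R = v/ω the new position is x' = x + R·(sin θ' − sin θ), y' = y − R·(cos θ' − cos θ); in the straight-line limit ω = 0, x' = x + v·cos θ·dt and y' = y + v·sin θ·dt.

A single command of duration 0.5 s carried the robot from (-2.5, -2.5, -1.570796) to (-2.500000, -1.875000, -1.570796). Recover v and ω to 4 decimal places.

v = -1.2500, ω = 0.0000

Δθ = -1.570796 − -1.570796 = 0.000000
ω = Δθ/dt = 0.000000/0.5 = 0.0000
ω = 0 → v = (Δx·cos θ + Δy·sin θ)/dt = -1.2500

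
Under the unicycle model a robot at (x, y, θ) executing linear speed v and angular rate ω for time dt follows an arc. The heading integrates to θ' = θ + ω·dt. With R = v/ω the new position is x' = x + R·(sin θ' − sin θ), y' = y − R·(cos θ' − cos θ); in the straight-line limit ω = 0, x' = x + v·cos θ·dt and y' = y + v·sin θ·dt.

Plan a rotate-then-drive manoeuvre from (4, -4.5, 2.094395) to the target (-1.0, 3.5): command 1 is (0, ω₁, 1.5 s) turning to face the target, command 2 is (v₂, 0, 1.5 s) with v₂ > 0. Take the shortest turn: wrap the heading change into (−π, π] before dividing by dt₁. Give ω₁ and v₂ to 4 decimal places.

ω₁ = 0.0233, v₂ = 6.2893

heading to target = atan2(3.5−-4.5, -1−4) = 2.1294
Δθ = wrap(2.1294 − 2.0944) = 0.0350; ω₁ = Δθ/dt₁ = 0.0233
distance = √((-1−4)² + (3.5−-4.5)²) = 9.4340; v₂ = distance/dt₂ = 6.2893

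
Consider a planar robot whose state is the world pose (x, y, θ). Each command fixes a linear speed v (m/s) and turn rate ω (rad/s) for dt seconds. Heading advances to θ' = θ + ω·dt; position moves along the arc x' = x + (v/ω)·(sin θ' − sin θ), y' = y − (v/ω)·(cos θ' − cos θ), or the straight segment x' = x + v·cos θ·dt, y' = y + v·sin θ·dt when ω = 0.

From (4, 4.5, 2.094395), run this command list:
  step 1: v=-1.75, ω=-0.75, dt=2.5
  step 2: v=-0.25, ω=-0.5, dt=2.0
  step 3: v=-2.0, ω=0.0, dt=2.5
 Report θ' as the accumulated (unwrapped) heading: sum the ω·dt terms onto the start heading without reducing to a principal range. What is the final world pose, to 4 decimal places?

(-1.5260, 4.7072, -0.7806)

step 1: θ'=0.2194 (R=2.3333) → pose (2.4871, 1.0559, 0.2194)
step 2: θ'=-0.7806 (R=0.5000) → pose (2.0264, 1.1887, -0.7806)
step 3: θ'=-0.7806 (straight) → pose (-1.5260, 4.7072, -0.7806)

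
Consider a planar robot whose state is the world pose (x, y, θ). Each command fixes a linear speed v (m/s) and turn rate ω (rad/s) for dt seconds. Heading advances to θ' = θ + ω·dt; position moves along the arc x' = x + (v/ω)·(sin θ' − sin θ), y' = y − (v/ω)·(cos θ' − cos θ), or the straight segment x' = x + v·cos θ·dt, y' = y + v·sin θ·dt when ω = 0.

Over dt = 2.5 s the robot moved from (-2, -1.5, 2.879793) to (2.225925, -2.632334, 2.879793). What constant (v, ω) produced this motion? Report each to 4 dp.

Δθ = 2.879793 − 2.879793 = 0.000000
ω = Δθ/dt = 0.000000/2.5 = 0.0000
ω = 0 → v = (Δx·cos θ + Δy·sin θ)/dt = -1.7500

v = -1.7500, ω = 0.0000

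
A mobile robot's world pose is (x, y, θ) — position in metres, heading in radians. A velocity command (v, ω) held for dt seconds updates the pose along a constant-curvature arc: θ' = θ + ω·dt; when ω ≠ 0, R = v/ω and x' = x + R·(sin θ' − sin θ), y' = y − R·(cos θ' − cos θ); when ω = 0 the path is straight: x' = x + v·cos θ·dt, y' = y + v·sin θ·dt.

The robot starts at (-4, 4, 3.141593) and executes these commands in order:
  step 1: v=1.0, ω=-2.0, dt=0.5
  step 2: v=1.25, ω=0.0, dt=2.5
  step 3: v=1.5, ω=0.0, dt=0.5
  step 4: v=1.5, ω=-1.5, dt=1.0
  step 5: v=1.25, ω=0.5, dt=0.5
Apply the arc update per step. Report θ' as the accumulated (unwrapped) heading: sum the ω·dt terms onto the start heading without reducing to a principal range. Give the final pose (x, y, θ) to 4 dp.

(-5.8224, 9.2644, 0.8916)

step 1: θ'=2.1416 (R=-0.5000) → pose (-4.4207, 4.2298, 2.1416)
step 2: θ'=2.1416 (straight) → pose (-6.1092, 6.8594, 2.1416)
step 3: θ'=2.1416 (straight) → pose (-6.5144, 7.4905, 2.1416)
step 4: θ'=0.6416 (R=-1.0000) → pose (-6.2714, 8.8320, 0.6416)
step 5: θ'=0.8916 (R=2.5000) → pose (-5.8224, 9.2644, 0.8916)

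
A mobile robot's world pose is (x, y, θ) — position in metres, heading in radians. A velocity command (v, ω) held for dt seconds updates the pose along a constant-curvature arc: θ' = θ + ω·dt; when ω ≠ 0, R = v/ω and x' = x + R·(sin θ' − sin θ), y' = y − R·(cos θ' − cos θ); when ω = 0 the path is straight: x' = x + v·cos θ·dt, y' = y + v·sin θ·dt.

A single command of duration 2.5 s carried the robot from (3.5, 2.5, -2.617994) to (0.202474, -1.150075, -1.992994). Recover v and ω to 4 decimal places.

Δθ = -1.992994 − -2.617994 = 0.625000
ω = Δθ/dt = 0.625000/2.5 = 0.2500
R = −Δy/(cos θ' − cos θ) = 8.0000
v = R·ω = 8.0000·0.2500 = 2.0000

v = 2.0000, ω = 0.2500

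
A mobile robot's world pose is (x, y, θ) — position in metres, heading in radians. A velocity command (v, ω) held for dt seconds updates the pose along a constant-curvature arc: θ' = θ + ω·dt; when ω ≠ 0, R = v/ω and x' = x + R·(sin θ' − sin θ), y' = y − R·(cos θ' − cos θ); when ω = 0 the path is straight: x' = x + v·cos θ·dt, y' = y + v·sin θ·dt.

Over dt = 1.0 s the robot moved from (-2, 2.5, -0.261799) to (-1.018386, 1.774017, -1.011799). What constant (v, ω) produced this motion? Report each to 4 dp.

Δθ = -1.011799 − -0.261799 = -0.750000
ω = Δθ/dt = -0.750000/1.0 = -0.7500
R = Δx/(sin θ' − sin θ) = -1.6667
v = R·ω = -1.6667·-0.7500 = 1.2500

v = 1.2500, ω = -0.7500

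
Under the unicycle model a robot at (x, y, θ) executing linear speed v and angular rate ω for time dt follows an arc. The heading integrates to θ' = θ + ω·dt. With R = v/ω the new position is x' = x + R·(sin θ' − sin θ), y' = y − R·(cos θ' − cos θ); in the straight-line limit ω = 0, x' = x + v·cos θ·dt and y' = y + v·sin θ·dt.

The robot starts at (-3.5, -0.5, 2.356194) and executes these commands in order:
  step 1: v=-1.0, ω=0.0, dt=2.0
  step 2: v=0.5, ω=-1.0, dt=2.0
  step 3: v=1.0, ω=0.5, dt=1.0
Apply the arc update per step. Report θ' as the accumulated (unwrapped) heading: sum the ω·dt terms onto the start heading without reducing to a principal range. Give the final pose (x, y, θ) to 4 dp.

(-1.0933, -0.5282, 0.8562)

step 1: θ'=2.3562 (straight) → pose (-2.0858, -1.9142, 2.3562)
step 2: θ'=0.3562 (R=-0.5000) → pose (-1.9066, -1.0920, 0.3562)
step 3: θ'=0.8562 (R=2.0000) → pose (-1.0933, -0.5282, 0.8562)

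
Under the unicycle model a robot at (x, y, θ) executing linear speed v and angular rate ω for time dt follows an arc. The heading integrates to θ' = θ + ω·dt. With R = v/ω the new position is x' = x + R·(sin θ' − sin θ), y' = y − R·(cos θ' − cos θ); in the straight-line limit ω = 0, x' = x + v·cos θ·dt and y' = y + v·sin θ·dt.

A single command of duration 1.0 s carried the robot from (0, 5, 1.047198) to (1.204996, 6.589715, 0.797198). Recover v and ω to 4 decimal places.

Δθ = 0.797198 − 1.047198 = -0.250000
ω = Δθ/dt = -0.250000/1.0 = -0.2500
R = −Δy/(cos θ' − cos θ) = -8.0000
v = R·ω = -8.0000·-0.2500 = 2.0000

v = 2.0000, ω = -0.2500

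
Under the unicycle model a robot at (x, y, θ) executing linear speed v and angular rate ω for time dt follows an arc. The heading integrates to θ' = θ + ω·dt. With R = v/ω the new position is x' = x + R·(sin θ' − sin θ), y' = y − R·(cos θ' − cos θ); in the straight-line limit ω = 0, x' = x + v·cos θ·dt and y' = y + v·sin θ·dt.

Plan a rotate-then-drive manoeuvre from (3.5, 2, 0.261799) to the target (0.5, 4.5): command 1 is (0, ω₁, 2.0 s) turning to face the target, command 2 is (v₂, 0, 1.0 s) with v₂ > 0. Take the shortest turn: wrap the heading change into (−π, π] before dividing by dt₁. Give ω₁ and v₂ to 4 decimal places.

ω₁ = 1.0925, v₂ = 3.9051

heading to target = atan2(4.5−2, 0.5−3.5) = 2.4469
Δθ = wrap(2.4469 − 0.2618) = 2.1851; ω₁ = Δθ/dt₁ = 1.0925
distance = √((0.5−3.5)² + (4.5−2)²) = 3.9051; v₂ = distance/dt₂ = 3.9051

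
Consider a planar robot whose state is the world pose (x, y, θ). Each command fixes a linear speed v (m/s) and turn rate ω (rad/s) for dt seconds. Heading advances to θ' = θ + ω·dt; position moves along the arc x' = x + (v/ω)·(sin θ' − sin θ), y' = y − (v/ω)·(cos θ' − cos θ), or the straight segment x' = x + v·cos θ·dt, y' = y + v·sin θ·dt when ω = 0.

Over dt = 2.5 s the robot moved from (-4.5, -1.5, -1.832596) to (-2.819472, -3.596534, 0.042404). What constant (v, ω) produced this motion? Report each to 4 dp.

v = 1.2500, ω = 0.7500

Δθ = 0.042404 − -1.832596 = 1.875000
ω = Δθ/dt = 1.875000/2.5 = 0.7500
R = −Δy/(cos θ' − cos θ) = 1.6667
v = R·ω = 1.6667·0.7500 = 1.2500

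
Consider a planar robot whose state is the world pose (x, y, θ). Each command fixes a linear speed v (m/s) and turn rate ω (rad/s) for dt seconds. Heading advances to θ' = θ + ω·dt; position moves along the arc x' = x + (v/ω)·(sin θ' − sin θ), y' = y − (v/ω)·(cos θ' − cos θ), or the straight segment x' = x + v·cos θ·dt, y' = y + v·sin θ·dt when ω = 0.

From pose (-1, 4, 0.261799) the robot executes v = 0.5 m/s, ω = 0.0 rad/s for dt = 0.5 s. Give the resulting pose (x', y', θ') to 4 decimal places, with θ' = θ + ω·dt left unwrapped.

θ' = 0.2618 + 0.0·0.5 = 0.2618
ω = 0 → straight: x' = -1 + 0.5·cos(0.2618)·0.5 = -0.7585
y' = 4 + 0.5·sin(0.2618)·0.5 = 4.0647

(-0.7585, 4.0647, 0.2618)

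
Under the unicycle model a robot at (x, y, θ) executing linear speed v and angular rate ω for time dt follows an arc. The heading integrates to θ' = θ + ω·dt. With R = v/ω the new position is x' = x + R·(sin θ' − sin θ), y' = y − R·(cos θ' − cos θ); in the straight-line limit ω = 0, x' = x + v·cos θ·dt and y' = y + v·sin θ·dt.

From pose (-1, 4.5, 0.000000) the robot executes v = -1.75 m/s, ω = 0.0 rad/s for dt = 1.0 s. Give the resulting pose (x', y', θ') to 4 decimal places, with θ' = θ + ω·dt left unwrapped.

(-2.7500, 4.5000, 0.0000)

θ' = 0.0000 + 0.0·1.0 = 0.0000
ω = 0 → straight: x' = -1 + -1.75·cos(0.0000)·1.0 = -2.7500
y' = 4.5 + -1.75·sin(0.0000)·1.0 = 4.5000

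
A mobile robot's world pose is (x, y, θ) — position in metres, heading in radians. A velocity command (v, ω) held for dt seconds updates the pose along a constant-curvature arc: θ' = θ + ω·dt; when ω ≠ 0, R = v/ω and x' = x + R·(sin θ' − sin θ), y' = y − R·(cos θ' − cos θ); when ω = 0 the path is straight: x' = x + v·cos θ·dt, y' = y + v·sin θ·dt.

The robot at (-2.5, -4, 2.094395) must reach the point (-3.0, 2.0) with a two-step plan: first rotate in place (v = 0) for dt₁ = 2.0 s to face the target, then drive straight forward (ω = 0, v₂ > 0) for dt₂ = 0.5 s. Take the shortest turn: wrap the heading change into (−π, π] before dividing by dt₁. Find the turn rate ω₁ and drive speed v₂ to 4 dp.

heading to target = atan2(2−-4, -3−-2.5) = 1.6539
Δθ = wrap(1.6539 − 2.0944) = -0.4405; ω₁ = Δθ/dt₁ = -0.2202
distance = √((-3−-2.5)² + (2−-4)²) = 6.0208; v₂ = distance/dt₂ = 12.0416

ω₁ = -0.2202, v₂ = 12.0416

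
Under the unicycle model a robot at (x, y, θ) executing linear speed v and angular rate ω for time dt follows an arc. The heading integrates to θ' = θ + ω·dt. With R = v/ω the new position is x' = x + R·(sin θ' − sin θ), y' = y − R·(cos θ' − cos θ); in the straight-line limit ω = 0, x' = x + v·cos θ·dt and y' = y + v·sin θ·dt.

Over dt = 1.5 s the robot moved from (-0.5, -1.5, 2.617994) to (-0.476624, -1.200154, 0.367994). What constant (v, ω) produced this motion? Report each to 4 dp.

Δθ = 0.367994 − 2.617994 = -2.250000
ω = Δθ/dt = -2.250000/1.5 = -1.5000
R = −Δy/(cos θ' − cos θ) = -0.1667
v = R·ω = -0.1667·-1.5000 = 0.2500

v = 0.2500, ω = -1.5000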